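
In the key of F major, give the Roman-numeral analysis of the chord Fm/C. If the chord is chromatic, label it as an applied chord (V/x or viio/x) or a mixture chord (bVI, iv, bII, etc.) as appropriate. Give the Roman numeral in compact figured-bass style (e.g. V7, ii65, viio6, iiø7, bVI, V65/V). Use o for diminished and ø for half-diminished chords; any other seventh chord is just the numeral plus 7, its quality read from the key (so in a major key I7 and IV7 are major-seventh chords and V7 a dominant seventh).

The pitches F-Ab-C form a minor triad rooted on F.
F is the first degree of F major. This is the minor tonic, borrowed from the parallel minor.
With C in the bass the chord is in second inversion, so the figured bass is 64.

i64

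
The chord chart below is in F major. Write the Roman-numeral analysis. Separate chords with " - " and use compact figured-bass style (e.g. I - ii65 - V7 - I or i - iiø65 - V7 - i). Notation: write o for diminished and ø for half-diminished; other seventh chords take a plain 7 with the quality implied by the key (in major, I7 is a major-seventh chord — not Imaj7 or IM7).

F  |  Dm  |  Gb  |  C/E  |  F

I - vi - bII - V6 - I

F: root F is the tonic; major triad there is I.
Dm: root D is the submediant; minor triad there is vi.
Gb is non-diatonic — a major triad on the lowered supertonic (Gb): the Neapolitan chord, bII.
C/E: major triad on C = scale degree 5 → V6.
F: root F is the tonic; major triad there is I.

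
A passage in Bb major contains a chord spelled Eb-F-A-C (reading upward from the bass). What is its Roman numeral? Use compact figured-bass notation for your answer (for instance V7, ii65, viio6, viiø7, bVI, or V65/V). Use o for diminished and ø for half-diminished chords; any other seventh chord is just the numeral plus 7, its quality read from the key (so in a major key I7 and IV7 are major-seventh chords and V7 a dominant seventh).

V42

Stacked in thirds the chord is F-A-C-Eb: a dominant seventh chord on F.
F is scale degree 5 in Bb major, and a dominant seventh chord on that degree is written V7.
With Eb in the bass the chord is in third inversion, so the figured bass is 42.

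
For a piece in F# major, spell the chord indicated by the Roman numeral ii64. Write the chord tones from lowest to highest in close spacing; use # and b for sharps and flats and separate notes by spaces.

D# G# B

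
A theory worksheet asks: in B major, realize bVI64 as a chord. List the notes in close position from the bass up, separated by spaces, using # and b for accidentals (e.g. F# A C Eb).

D G B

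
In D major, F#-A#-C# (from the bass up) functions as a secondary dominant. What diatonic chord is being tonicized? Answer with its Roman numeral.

vi

The chord is a major triad on F#.
A dominant resolves down a perfect fifth: F# → B. In D major, B is scale degree 6, i.e. vi.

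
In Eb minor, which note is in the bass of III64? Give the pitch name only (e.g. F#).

Db

III in Eb minor has root Gb; the chord is Gb-Bb-Db.
The figure 64 means second inversion — the fifth is in the bass.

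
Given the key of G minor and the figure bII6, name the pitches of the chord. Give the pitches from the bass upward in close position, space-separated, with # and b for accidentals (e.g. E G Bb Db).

C Eb Ab

Scale degree 2 in G minor is A; lowering it a half step gives Ab. bII6 is the Neapolitan sixth — a major triad on the lowered second degree, here in its customary first inversion.
So the chord is Ab-C-Eb.
The figured bass 6 indicates first inversion, placing the third (C) in the bass: C-Eb-Ab.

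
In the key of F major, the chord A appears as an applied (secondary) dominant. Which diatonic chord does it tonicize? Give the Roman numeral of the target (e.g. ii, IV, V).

vi

The chord is a major triad on A.
A dominant resolves down a perfect fifth: A → D. In F major, D is scale degree 6, i.e. vi.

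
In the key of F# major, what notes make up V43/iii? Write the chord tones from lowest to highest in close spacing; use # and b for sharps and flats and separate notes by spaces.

The slash means an applied dominant: we want the dominant of iii. In F# major, iii is A# minor, and its dominant is built on E#.
Building a dominant seventh chord on E# gives E#-G##-B#-D#.
With the 43 figure the chord is in second inversion; from the bass B# upward in close position it reads B#-D#-E#-G##.

B# D# E# G##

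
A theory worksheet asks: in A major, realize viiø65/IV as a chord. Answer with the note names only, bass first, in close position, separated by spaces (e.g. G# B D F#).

E G B C#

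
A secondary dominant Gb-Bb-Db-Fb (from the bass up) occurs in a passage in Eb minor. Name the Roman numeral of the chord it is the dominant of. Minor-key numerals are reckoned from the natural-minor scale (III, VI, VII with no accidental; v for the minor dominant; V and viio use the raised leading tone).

The chord is a dominant seventh chord on Gb.
A dominant resolves down a perfect fifth: Gb → Cb. In Eb minor, Cb is scale degree 6, i.e. VI.

VI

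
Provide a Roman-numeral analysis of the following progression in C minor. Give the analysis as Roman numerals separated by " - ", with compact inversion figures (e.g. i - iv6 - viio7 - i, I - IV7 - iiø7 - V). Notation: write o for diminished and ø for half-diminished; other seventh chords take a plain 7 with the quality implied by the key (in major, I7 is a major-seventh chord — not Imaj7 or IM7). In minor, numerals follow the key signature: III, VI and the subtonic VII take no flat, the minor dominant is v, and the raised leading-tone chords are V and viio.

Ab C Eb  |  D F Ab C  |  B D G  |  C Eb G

VI - iiø7 - V6 - i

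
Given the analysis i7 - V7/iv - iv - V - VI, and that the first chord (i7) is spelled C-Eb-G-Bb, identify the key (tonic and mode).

C minor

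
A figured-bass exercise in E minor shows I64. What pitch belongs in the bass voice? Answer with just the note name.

I in E minor has root E; the chord is E-G#-B.
The figure 64 means second inversion — the fifth is in the bass.

B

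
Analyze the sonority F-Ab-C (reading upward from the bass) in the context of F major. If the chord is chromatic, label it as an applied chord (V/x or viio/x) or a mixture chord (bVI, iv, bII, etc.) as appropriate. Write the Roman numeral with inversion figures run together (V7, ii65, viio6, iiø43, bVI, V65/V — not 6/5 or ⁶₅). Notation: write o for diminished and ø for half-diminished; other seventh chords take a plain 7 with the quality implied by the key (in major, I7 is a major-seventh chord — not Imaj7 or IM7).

Stacked in thirds the chord is F-Ab-C: a minor triad on F.
F is the first degree of F major. This is the minor tonic, borrowed from the parallel minor.

i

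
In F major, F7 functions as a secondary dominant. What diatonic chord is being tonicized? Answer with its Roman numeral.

IV

The chord is a dominant seventh chord on F.
A dominant resolves down a perfect fifth: F → Bb. In F major, Bb is scale degree 4, i.e. IV.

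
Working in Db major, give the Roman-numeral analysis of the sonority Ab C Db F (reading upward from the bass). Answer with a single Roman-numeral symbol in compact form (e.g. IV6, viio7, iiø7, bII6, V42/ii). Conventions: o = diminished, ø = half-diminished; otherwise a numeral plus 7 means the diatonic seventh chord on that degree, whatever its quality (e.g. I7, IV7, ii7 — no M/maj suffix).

I43

The pitches Db-F-Ab-C form a major seventh chord rooted on Db.
In Db major, Db is the tonic; the diatonic major seventh chord there is I7.
With Ab in the bass the chord is in second inversion, so the figured bass is 43.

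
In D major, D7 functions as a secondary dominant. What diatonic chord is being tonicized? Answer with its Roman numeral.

IV

The chord is a dominant seventh chord on D.
A dominant resolves down a perfect fifth: D → G. In D major, G is scale degree 4, i.e. IV.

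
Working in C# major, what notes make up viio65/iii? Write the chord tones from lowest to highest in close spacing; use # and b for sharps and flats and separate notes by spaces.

The slash marks an applied leading-tone chord: viio of iii. In C# major, iii is E#, so the leading tone to it is D##, a half step below.
Building a fully diminished seventh chord on D## gives D##-F##-A#-C#.
The figured bass 65 indicates first inversion, placing the third (F##) in the bass: F##-A#-C#-D##.

F## A# C# D##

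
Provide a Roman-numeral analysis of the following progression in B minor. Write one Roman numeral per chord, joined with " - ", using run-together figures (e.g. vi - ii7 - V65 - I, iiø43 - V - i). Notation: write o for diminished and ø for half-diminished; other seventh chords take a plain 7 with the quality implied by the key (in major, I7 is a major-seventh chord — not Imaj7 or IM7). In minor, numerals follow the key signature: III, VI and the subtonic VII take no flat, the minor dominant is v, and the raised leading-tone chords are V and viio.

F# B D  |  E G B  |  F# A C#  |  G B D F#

i64 - iv - v - VI7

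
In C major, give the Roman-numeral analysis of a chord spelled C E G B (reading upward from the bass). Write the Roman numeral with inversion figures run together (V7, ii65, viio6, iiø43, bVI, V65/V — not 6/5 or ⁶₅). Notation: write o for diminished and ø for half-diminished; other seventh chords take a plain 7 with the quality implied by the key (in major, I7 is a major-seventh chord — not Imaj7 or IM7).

The pitches C-E-G-B form a major seventh chord rooted on C.
C is scale degree 1 in C major, and a major seventh chord on that degree is written I7.

I7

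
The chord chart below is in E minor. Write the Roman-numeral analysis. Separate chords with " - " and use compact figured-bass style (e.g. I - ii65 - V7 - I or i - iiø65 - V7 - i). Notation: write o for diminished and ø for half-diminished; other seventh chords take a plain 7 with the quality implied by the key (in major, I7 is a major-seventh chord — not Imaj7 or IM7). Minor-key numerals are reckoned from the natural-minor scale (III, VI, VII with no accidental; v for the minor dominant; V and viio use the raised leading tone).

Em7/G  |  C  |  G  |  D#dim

Em7/G: root E is the tonic; minor seventh chord there is i65.
C: major triad on C = scale degree 6 → VI.
G has root G, degree 3 in E minor, so III.
D#dim has root D#, degree 7 in E minor, so viio.

i65 - VI - III - viio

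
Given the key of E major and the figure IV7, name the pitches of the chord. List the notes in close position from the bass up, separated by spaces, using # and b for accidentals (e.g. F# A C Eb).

The numeral's case and figure indicate a major seventh chord. In E major its root, scale degree 4, is A.
Stacking thirds from A gives A-C#-E-G#.

A C# E G#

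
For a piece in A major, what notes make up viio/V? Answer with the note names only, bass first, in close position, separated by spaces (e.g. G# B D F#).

viio/V is a secondary leading-tone chord. The target V is E in A major; the applied chord is rooted a semitone below, on D#.
Building a diminished triad on D# gives D#-F#-A.

D# F# A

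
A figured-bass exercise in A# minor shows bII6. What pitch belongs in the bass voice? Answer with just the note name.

bII in A# minor has root B; the chord is B-D#-F#.
The figure 6 means first inversion — the third is in the bass.

D#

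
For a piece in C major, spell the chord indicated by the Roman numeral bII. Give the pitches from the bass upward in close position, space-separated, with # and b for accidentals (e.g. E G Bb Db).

Db F Ab

bII is the Neapolitan chord — a major triad on the lowered second degree. In C major that root is Db.
So the chord is Db-F-Ab, a major triad.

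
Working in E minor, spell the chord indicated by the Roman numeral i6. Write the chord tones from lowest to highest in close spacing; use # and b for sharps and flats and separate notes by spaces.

The numeral's case and figure indicate a minor triad. In E minor its root, the first degree, is E.
Stacking thirds from E gives E-G-B.
With the 6 figure the chord is in first inversion; from the bass G upward in close position it reads G-B-E.

G B E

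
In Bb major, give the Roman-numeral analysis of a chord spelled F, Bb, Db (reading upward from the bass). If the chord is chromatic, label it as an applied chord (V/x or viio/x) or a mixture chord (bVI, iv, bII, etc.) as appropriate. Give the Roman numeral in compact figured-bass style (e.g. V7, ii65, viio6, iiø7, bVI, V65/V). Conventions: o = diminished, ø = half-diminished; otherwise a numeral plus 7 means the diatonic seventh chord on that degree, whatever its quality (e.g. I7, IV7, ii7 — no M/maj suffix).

i64

The pitches Bb-Db-F form a minor triad rooted on Bb.
Bb is the first degree of Bb major. This is the minor tonic, borrowed from the parallel minor.
With F in the bass the chord is in second inversion, so the figured bass is 64.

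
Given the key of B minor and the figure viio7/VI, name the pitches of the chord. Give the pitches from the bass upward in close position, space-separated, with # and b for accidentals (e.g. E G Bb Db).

F# A C Eb

viio7/VI is a secondary leading-tone chord. The target VI is G in B minor; the applied chord is rooted a semitone below, on F#.
Building a fully diminished seventh chord on F# gives F#-A-C-Eb.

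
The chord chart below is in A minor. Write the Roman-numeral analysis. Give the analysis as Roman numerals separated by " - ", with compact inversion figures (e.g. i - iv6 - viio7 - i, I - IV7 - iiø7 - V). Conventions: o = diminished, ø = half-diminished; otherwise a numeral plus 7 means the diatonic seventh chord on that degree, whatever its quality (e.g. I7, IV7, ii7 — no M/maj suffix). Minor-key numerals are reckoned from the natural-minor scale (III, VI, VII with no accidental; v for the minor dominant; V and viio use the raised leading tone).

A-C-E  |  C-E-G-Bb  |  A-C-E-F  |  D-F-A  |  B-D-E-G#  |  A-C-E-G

i - V7/VI - VI65 - iv - V43 - i7

A-C-E: minor triad on A = scale degree 1 → i.
C-E-G-Bb: a dominant seventh chord on C, the applied dominant of VI → V7/VI.
A-C-E-F has root F, degree 6 in A minor, so VI65.
D-F-A: minor triad on D = scale degree 4 → iv.
B-D-E-G# has root E, degree 5 in A minor, so V43.
A-C-E-G: minor seventh chord on A = scale degree 1 → i7.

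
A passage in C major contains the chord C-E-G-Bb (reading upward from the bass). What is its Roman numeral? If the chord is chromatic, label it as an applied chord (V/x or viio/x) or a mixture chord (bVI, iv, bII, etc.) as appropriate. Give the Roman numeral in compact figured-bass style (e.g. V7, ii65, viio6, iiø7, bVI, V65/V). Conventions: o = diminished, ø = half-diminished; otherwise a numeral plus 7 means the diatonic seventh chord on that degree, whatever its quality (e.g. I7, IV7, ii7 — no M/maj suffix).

V7/IV

The pitches C-E-G-Bb form a dominant seventh chord rooted on C.
C is not a diatonic chord root with this quality in C major, but it lies a perfect fifth above F (IV), so the chord functions as an applied dominant of IV.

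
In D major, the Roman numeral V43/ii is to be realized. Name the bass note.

F#

The applied chord V43/ii is rooted on B: B-D#-F#-A.
The figure 43 means second inversion — the fifth is in the bass.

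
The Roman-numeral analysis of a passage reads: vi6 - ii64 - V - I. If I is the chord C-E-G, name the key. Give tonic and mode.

The chord C is a major triad rooted on C; its label is I.
If C is scale degree 1 and the mode makes that degree carry a major triad, the tonic is C and the mode is major.

C major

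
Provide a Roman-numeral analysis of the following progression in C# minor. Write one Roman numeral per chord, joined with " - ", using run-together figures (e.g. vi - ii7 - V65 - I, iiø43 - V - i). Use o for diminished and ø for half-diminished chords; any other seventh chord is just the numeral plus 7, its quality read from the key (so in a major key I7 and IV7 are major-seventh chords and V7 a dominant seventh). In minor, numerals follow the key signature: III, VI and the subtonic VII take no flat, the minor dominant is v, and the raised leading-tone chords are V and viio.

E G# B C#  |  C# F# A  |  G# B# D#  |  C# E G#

i65 - iv64 - V - i

E-G#-B-C#: root C# is the tonic; minor seventh chord there is i65.
C#-F#-A has root F#, degree 4 in C# minor, so iv64.
G#-B#-D#: major triad on G# = scale degree 5 → V.
C#-E-G# has root C#, degree 1 in C# minor, so i.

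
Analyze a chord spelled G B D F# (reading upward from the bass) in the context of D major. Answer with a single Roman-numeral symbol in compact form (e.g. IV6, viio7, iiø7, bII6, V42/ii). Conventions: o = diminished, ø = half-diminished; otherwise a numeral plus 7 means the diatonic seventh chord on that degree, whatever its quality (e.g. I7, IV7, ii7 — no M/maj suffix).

IV7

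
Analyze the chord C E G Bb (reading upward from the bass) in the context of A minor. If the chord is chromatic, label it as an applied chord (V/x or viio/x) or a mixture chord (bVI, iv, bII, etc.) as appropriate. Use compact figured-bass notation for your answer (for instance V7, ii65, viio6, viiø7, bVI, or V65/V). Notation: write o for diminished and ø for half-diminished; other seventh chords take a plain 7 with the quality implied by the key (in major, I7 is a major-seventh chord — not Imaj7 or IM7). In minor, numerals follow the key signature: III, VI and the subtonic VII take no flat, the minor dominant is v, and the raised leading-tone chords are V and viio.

The pitches C-E-G-Bb form a dominant seventh chord rooted on C.
C is not a diatonic chord root with this quality in A minor, but it lies a perfect fifth above F (VI), so the chord functions as an applied dominant of VI.

V7/VI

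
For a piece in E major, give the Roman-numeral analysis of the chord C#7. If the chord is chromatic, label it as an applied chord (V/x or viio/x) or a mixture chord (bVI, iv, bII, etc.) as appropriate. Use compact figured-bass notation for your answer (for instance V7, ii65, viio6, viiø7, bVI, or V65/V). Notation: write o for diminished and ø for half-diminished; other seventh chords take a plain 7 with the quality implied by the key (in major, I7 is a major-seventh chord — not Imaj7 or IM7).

V7/ii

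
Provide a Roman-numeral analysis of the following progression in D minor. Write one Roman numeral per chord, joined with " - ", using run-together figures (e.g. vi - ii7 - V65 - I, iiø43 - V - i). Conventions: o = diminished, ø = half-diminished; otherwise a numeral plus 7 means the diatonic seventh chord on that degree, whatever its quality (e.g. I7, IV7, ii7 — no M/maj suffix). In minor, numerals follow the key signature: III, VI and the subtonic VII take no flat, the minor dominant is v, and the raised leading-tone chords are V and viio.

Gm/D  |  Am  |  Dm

iv64 - v - i

Gm/D has root G, degree 4 in D minor, so iv64.
Am: minor triad on A = scale degree 5 → v.
Dm has root D, degree 1 in D minor, so i.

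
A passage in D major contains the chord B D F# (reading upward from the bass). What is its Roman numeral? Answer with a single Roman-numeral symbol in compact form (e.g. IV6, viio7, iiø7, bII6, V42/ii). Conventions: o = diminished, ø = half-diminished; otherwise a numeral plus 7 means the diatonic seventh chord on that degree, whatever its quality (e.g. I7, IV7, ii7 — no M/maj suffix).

The pitches B-D-F# form a minor triad rooted on B.
In D major, B is the submediant; the diatonic minor triad there is vi.

vi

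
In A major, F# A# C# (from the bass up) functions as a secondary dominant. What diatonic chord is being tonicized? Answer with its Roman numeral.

The chord is a major triad on F#.
A dominant resolves down a perfect fifth: F# → B. In A major, B is scale degree 2, i.e. ii.

ii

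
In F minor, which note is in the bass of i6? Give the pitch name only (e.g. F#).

i in F minor has root F; the chord is F-Ab-C.
The figure 6 means first inversion — the third is in the bass.

Ab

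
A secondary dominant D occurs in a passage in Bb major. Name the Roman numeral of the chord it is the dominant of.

vi

The chord is a major triad on D.
A dominant resolves down a perfect fifth: D → G. In Bb major, G is scale degree 6, i.e. vi.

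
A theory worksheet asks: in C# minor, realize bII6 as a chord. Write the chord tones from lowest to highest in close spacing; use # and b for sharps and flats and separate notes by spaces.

bII6 is the Neapolitan sixth — a major triad on the lowered second degree, here in its customary first inversion. In C# minor that root is D.
So the chord is D-F#-A.
With the 6 figure the chord is in first inversion; from the bass F# upward in close position it reads F#-A-D.

F# A D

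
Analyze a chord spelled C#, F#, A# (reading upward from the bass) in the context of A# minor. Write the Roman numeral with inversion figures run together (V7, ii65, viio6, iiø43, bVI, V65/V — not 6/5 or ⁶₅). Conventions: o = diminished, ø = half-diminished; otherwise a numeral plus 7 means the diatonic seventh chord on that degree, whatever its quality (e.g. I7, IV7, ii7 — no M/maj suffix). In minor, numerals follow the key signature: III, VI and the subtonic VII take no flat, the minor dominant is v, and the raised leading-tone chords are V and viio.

Stacked in thirds the chord is F#-A#-C#: a major triad on F#.
In A# minor, F# is the submediant; the diatonic major triad there is VI.
With C# in the bass the chord is in second inversion, so the figured bass is 64.

VI64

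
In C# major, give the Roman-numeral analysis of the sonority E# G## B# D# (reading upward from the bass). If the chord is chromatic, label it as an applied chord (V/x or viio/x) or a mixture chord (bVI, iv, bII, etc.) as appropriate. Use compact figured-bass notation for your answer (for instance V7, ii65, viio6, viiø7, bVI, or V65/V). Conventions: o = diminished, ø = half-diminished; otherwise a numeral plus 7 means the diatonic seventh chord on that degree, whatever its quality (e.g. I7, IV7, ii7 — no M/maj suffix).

V7/vi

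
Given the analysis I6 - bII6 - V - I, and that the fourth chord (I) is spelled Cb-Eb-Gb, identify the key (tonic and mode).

The anchor chord is a major triad on Cb, labeled I.
If Cb is scale degree 1 and the mode makes that degree carry a major triad, the tonic is Cb and the mode is major.

Cb major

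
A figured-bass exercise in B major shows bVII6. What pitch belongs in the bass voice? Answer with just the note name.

C#

bVII in B major has root A; the chord is A-C#-E.
The figure 6 means first inversion — the third is in the bass.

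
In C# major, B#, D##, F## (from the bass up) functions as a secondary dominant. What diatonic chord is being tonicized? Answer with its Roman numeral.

iii

The chord is a major triad on B#.
A dominant resolves down a perfect fifth: B# → E#. In C# major, E# is scale degree 3, i.e. iii.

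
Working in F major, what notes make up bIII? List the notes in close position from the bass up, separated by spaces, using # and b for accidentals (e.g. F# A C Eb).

Ab C Eb

Scale degree 3 in F major is A; lowering it a half step gives Ab. bIII is a major triad on the lowered third degree, borrowed from the parallel minor.
So the chord is Ab-C-Eb.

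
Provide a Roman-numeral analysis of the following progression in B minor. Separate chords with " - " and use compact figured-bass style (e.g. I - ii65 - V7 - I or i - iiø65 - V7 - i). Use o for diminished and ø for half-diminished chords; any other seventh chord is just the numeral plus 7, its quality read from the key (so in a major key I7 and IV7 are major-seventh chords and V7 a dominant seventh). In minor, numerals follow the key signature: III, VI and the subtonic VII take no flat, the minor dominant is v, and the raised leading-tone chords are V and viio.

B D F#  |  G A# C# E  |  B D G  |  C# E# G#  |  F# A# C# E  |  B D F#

B-D-F#: root B is the tonic; minor triad there is i.
G-A#-C#-E has root A#, degree 7 in B minor, so viio42.
B-D-G: root G is the submediant; major triad there is VI6.
C#-E#-G#: chromatic; C# is V of V, so V/V.
F#-A#-C#-E: root F# is the dominant; dominant seventh chord there is V7.
B-D-F#: minor triad on B = scale degree 1 → i.

i - viio42 - VI6 - V/V - V7 - i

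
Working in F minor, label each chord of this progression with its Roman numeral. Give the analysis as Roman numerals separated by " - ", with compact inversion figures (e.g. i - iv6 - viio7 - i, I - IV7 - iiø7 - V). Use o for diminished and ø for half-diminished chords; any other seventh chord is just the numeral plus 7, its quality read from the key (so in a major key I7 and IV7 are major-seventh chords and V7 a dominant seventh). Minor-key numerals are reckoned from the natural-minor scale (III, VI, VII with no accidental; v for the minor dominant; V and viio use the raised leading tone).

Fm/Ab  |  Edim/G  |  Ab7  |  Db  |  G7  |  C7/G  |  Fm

i6 - viio6 - V7/VI - VI - V7/V - V43 - i

Fm/Ab: root F is the tonic; minor triad there is i6.
Edim/G has root E, degree 7 in F minor, so viio6.
Ab7 is the secondary dominant of VI (dominant seventh chord on Ab): V7/VI.
Db: root Db is the submediant; major triad there is VI.
G7: a dominant seventh chord on G, the applied dominant of V → V7/V.
C7/G has root C, degree 5 in F minor, so V43.
Fm has root F, degree 1 in F minor, so i.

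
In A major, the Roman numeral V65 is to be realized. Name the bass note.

G#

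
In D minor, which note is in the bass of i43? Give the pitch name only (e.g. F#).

i in D minor has root D; the chord is D-F-A-C.
The figure 43 means second inversion — the fifth is in the bass.

A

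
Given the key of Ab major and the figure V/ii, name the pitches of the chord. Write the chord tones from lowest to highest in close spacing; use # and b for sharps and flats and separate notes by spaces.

V/ii is a secondary dominant — the dominant triad of ii. ii in Ab major is Bb, so the applied chord's root is F, a perfect fifth above.
Building a major triad on F gives F-A-C.

F A C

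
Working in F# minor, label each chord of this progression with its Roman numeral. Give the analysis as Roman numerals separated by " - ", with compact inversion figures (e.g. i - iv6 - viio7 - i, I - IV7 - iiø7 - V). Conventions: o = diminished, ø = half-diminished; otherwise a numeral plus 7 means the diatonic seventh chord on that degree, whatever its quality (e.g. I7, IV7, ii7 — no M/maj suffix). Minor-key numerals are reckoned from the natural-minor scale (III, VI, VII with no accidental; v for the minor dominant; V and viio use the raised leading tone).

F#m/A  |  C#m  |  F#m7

i6 - v - i7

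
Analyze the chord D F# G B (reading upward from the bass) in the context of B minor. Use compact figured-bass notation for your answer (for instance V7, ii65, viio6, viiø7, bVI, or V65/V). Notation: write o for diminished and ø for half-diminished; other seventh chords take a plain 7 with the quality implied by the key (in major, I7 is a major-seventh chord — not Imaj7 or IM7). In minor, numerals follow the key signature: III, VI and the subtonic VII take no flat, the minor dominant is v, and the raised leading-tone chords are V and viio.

VI43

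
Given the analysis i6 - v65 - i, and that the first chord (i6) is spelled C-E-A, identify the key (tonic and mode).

A minor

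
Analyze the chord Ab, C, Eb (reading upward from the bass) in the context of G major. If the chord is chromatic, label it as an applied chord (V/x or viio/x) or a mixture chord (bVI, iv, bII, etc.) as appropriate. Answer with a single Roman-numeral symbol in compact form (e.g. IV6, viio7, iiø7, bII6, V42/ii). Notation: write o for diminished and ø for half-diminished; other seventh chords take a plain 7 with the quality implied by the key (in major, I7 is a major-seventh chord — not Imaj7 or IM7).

Stacked in thirds the chord is Ab-C-Eb: a major triad on Ab.
Ab is the lowered second degree of G major (diatonic 2 would be A). This is the Neapolitan chord — a major triad on the lowered second degree.

bII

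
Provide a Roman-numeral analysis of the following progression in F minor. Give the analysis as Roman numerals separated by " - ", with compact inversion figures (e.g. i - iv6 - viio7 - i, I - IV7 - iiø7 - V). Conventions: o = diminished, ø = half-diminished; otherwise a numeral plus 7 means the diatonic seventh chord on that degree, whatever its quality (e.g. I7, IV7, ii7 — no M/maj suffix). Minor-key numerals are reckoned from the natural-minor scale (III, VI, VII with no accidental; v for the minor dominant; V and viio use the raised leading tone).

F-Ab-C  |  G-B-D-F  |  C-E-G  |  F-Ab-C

F-Ab-C: minor triad on F = scale degree 1 → i.
G-B-D-F is the secondary dominant of V (dominant seventh chord on G): V7/V.
C-E-G: root C is the dominant; major triad there is V.
F-Ab-C: root F is the tonic; minor triad there is i.

i - V7/V - V - i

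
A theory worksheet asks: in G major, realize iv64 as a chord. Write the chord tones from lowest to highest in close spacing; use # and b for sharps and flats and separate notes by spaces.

iv64 is the minor subdominant, borrowed from the parallel minor. In G major that root is C.
So the chord is C-Eb-G.
The figured bass 64 indicates second inversion, placing the fifth (G) in the bass: G-C-Eb.

G C Eb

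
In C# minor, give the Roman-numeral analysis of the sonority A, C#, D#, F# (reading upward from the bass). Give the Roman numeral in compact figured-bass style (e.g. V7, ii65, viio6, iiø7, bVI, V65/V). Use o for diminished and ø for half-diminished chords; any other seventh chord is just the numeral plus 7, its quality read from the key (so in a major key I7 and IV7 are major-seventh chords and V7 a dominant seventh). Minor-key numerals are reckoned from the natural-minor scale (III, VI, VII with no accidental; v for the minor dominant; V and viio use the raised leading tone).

Stacked in thirds the chord is D#-F#-A-C#: a half-diminished seventh chord on D#.
D# is scale degree 2 in C# minor, and a half-diminished seventh chord on that degree is written iiø7.
With A in the bass the chord is in second inversion, so the figured bass is 43.

iiø43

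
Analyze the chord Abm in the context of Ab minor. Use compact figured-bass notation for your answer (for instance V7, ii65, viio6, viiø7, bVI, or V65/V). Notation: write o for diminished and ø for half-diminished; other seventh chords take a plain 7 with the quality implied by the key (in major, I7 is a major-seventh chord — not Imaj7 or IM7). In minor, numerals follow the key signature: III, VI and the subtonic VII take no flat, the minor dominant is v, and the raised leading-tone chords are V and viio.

The pitches Ab-Cb-Eb form a minor triad rooted on Ab.
In Ab minor, Ab is the tonic; the diatonic minor triad there is i.

i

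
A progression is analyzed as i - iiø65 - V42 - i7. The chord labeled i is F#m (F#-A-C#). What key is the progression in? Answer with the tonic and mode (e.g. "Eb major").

F# minor

The chord F#m is a minor triad rooted on F#; its label is i.
If F# is scale degree 1 and the mode makes that degree carry a minor triad, the tonic is F# and the mode is minor.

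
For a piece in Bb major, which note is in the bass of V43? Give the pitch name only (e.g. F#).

C

V in Bb major has root F; the chord is F-A-C-Eb.
The figure 43 means second inversion — the fifth is in the bass.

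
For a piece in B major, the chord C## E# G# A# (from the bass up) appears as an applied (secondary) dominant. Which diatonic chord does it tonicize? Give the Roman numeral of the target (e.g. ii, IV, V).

iii

The chord is a dominant seventh chord on A#.
A dominant resolves down a perfect fifth: A# → D#. In B major, D# is scale degree 3, i.e. iii.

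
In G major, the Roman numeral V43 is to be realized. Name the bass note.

V in G major has root D; the chord is D-F#-A-C.
The figure 43 means second inversion — the fifth is in the bass.

A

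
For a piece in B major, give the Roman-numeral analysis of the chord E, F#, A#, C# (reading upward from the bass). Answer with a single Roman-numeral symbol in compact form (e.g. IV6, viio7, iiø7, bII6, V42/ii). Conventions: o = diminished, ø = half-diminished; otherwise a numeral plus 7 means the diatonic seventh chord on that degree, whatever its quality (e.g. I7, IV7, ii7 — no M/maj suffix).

V42

Stacked in thirds the chord is F#-A#-C#-E: a dominant seventh chord on F#.
In B major, F# is the dominant; the diatonic dominant seventh chord there is V7.
With E in the bass the chord is in third inversion, so the figured bass is 42.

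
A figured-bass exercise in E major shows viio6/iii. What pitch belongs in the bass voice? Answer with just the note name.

The applied chord viio6/iii is rooted on F##: F##-A#-C#.
The figure 6 means first inversion — the third is in the bass.

A#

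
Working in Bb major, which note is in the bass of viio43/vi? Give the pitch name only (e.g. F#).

C

The applied chord viio43/vi is rooted on F#: F#-A-C-Eb.
The figure 43 means second inversion — the fifth is in the bass.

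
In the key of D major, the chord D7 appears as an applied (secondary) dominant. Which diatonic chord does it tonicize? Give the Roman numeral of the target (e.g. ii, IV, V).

The chord is a dominant seventh chord on D.
A dominant resolves down a perfect fifth: D → G. In D major, G is scale degree 4, i.e. IV.

IV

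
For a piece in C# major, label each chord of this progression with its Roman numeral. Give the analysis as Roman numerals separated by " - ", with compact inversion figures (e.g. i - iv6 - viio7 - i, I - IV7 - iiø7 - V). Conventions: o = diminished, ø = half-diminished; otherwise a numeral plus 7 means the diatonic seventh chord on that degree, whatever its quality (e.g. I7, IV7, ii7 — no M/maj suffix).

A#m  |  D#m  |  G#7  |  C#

vi - ii - V7 - I

A#m has root A#, degree 6 in C# major, so vi.
D#m has root D#, degree 2 in C# major, so ii.
G#7 has root G#, degree 5 in C# major, so V7.
C#: major triad on C# = scale degree 1 → I.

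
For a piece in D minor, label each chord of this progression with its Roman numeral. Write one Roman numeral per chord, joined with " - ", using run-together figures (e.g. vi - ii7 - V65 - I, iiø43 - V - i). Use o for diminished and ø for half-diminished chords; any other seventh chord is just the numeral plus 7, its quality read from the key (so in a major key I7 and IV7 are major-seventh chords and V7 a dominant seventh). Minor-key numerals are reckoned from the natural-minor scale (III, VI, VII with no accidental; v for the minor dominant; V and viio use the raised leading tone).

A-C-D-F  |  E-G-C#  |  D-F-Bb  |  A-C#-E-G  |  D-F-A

i43 - viio6 - VI6 - V7 - i

A-C-D-F: root D is the tonic; minor seventh chord there is i43.
E-G-C#: root C# is the leading tone; diminished triad there is viio6.
D-F-Bb: major triad on Bb = scale degree 6 → VI6.
A-C#-E-G has root A, degree 5 in D minor, so V7.
D-F-A: root D is the tonic; minor triad there is i.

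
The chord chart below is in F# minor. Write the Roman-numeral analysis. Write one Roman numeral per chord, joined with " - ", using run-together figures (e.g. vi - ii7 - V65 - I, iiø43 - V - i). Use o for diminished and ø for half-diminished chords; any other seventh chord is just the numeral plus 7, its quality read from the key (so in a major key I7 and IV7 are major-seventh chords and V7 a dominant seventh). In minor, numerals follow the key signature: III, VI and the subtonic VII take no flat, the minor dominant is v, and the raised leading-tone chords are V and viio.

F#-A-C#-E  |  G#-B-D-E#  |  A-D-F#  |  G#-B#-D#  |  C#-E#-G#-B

F#-A-C#-E has root F#, degree 1 in F# minor, so i7.
G#-B-D-E# has root E#, degree 7 in F# minor, so viio65.
A-D-F# has root D, degree 6 in F# minor, so VI64.
G#-B#-D# is the secondary dominant of V (major triad on G#): V/V.
C#-E#-G#-B: root C# is the dominant; dominant seventh chord there is V7.

i7 - viio65 - VI64 - V/V - V7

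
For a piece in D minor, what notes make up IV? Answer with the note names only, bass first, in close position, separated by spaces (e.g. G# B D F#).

G B D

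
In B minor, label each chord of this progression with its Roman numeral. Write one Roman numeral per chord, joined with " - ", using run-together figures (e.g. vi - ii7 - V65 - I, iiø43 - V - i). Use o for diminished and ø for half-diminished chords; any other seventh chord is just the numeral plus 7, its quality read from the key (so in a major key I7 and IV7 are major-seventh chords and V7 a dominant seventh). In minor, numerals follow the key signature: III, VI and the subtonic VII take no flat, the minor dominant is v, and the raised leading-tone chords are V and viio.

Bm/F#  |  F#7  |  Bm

i64 - V7 - i

Bm/F# has root B, degree 1 in B minor, so i64.
F#7: root F# is the dominant; dominant seventh chord there is V7.
Bm: root B is the tonic; minor triad there is i.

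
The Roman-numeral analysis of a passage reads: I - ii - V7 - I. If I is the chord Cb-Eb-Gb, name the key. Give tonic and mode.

Cb major

I is given as Cb-Eb-Gb — a major triad with root Cb.
If Cb is scale degree 1 and the mode makes that degree carry a major triad, the tonic is Cb and the mode is major.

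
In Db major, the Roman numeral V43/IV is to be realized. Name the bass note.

Ab

The applied chord V43/IV is rooted on Db: Db-F-Ab-Cb.
The figure 43 means second inversion — the fifth is in the bass.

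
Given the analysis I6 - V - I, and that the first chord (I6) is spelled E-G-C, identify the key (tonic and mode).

The chord C/E is a major triad rooted on C; its label is I6.
If C is scale degree 1 and the mode makes that degree carry a major triad, the tonic is C and the mode is major.

C major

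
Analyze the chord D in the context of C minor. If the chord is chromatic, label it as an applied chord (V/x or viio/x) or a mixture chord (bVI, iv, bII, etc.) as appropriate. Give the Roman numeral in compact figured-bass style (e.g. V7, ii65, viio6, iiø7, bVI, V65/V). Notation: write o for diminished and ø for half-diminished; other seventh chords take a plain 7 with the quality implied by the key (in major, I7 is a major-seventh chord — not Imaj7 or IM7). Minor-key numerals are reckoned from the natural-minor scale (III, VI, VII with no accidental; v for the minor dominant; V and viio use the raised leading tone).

The pitches D-F#-A form a major triad rooted on D.
D is not a diatonic chord root with this quality in C minor, but it lies a perfect fifth above G (V), so the chord functions as an applied dominant of V.

V/V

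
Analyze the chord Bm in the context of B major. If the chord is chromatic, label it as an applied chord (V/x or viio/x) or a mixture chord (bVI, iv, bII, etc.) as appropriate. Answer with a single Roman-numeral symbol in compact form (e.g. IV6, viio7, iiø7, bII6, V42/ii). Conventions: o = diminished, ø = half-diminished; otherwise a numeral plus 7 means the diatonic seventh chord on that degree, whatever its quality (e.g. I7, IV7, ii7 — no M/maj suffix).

i

Stacked in thirds the chord is B-D-F#: a minor triad on B.
B is the first degree of B major. This is the minor tonic, borrowed from the parallel minor.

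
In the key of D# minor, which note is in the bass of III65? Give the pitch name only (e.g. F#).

III in D# minor has root F#; the chord is F#-A#-C#-E#.
The figure 65 means first inversion — the third is in the bass.

A#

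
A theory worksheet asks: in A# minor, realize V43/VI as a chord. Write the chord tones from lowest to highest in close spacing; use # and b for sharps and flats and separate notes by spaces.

G# B C# E#

The slash means an applied dominant: we want the dominant of VI. In A# minor, VI is F# major, and its dominant is built on C#.
Building a dominant seventh chord on C# gives C#-E#-G#-B.
With the 43 figure the chord is in second inversion; from the bass G# upward in close position it reads G#-B-C#-E#.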